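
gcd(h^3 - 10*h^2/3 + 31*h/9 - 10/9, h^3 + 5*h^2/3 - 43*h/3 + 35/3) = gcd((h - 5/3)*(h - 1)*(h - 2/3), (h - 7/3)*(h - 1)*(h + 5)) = h - 1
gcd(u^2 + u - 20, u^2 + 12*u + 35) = u + 5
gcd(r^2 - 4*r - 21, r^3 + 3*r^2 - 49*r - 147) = r^2 - 4*r - 21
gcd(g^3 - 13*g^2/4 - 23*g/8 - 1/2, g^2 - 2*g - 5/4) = g + 1/2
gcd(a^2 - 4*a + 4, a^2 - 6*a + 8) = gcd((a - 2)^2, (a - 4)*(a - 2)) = a - 2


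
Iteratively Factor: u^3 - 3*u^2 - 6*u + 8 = (u - 1)*(u^2 - 2*u - 8) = (u - 4)*(u - 1)*(u + 2)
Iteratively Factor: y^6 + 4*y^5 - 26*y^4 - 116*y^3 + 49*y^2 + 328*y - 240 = (y - 1)*(y^5 + 5*y^4 - 21*y^3 - 137*y^2 - 88*y + 240) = (y - 1)*(y + 4)*(y^4 + y^3 - 25*y^2 - 37*y + 60) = (y - 1)*(y + 4)^2*(y^3 - 3*y^2 - 13*y + 15) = (y - 1)^2*(y + 4)^2*(y^2 - 2*y - 15) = (y - 5)*(y - 1)^2*(y + 4)^2*(y + 3)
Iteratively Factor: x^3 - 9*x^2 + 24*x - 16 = (x - 4)*(x^2 - 5*x + 4) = (x - 4)*(x - 1)*(x - 4)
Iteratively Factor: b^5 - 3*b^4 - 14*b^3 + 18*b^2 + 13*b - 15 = (b - 5)*(b^4 + 2*b^3 - 4*b^2 - 2*b + 3) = (b - 5)*(b - 1)*(b^3 + 3*b^2 - b - 3) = (b - 5)*(b - 1)^2*(b^2 + 4*b + 3) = (b - 5)*(b - 1)^2*(b + 3)*(b + 1)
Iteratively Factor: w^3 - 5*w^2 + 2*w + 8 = (w - 2)*(w^2 - 3*w - 4) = (w - 4)*(w - 2)*(w + 1)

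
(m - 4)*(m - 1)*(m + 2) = m^3 - 3*m^2 - 6*m + 8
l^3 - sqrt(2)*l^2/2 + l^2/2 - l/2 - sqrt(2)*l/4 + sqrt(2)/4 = (l - 1/2)*(l + 1)*(l - sqrt(2)/2)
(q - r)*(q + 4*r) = q^2 + 3*q*r - 4*r^2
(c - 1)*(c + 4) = c^2 + 3*c - 4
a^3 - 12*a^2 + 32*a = a*(a - 8)*(a - 4)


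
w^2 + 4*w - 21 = (w - 3)*(w + 7)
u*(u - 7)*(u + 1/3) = u^3 - 20*u^2/3 - 7*u/3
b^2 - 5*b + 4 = (b - 4)*(b - 1)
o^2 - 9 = (o - 3)*(o + 3)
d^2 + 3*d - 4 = (d - 1)*(d + 4)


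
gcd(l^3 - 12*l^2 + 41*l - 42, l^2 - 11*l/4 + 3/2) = l - 2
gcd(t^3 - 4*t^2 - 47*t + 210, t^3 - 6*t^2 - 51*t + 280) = t^2 + 2*t - 35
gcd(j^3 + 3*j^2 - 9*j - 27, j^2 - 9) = j^2 - 9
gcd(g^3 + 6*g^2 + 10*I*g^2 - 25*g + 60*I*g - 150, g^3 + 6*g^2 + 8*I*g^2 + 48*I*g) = g + 6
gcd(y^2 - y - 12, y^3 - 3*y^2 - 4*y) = y - 4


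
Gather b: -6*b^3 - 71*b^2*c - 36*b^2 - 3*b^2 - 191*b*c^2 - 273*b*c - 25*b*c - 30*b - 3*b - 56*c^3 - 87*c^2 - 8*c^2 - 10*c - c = -6*b^3 + b^2*(-71*c - 39) + b*(-191*c^2 - 298*c - 33) - 56*c^3 - 95*c^2 - 11*c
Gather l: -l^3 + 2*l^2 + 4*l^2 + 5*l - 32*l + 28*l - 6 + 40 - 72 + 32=-l^3 + 6*l^2 + l - 6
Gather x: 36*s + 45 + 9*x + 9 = 36*s + 9*x + 54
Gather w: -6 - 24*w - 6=-24*w - 12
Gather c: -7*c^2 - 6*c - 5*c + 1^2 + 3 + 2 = -7*c^2 - 11*c + 6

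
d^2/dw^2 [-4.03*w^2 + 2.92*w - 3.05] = -8.06000000000000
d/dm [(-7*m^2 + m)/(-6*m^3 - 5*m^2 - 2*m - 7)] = (-42*m^4 + 12*m^3 + 19*m^2 + 98*m - 7)/(36*m^6 + 60*m^5 + 49*m^4 + 104*m^3 + 74*m^2 + 28*m + 49)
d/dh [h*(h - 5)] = 2*h - 5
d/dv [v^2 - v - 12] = 2*v - 1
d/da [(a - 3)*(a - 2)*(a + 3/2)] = 3*a^2 - 7*a - 3/2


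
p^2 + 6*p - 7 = (p - 1)*(p + 7)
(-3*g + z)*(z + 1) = -3*g*z - 3*g + z^2 + z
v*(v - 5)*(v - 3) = v^3 - 8*v^2 + 15*v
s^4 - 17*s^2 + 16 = (s - 4)*(s - 1)*(s + 1)*(s + 4)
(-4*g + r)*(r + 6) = -4*g*r - 24*g + r^2 + 6*r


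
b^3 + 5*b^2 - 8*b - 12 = (b - 2)*(b + 1)*(b + 6)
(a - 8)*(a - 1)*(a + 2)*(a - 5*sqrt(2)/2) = a^4 - 7*a^3 - 5*sqrt(2)*a^3/2 - 10*a^2 + 35*sqrt(2)*a^2/2 + 16*a + 25*sqrt(2)*a - 40*sqrt(2)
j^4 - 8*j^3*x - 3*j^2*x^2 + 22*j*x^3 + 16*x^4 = (j - 8*x)*(j - 2*x)*(j + x)^2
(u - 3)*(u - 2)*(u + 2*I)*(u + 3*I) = u^4 - 5*u^3 + 5*I*u^3 - 25*I*u^2 + 30*u + 30*I*u - 36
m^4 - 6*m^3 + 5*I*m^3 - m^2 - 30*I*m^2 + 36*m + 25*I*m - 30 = (m - 5)*(m - 1)*(m + 2*I)*(m + 3*I)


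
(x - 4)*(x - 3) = x^2 - 7*x + 12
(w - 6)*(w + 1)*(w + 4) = w^3 - w^2 - 26*w - 24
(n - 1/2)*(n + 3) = n^2 + 5*n/2 - 3/2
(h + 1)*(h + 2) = h^2 + 3*h + 2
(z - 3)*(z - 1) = z^2 - 4*z + 3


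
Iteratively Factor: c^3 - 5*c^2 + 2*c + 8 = (c - 4)*(c^2 - c - 2) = (c - 4)*(c - 2)*(c + 1)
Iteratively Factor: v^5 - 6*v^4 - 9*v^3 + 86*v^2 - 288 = (v + 3)*(v^4 - 9*v^3 + 18*v^2 + 32*v - 96) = (v - 3)*(v + 3)*(v^3 - 6*v^2 + 32) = (v - 4)*(v - 3)*(v + 3)*(v^2 - 2*v - 8) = (v - 4)*(v - 3)*(v + 2)*(v + 3)*(v - 4)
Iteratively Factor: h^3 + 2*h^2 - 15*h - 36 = (h + 3)*(h^2 - h - 12) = (h + 3)^2*(h - 4)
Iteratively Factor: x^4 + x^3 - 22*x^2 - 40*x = (x + 4)*(x^3 - 3*x^2 - 10*x) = (x - 5)*(x + 4)*(x^2 + 2*x) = (x - 5)*(x + 2)*(x + 4)*(x)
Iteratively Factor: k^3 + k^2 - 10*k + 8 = (k - 2)*(k^2 + 3*k - 4) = (k - 2)*(k - 1)*(k + 4)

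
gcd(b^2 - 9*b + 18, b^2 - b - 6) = b - 3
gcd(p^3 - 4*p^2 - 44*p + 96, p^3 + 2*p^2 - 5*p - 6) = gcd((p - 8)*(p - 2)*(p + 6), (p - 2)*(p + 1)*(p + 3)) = p - 2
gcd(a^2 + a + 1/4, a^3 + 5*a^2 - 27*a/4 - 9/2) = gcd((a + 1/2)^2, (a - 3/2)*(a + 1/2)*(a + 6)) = a + 1/2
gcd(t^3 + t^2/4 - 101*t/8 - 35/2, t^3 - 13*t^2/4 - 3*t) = t - 4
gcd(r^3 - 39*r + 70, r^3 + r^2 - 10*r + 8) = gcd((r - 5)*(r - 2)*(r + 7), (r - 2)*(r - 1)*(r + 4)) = r - 2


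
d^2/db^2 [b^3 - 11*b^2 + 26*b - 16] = 6*b - 22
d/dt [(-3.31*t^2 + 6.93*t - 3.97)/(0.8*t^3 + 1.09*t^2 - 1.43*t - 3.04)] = (2.648*t^4 - 11.088*t^3 + 6.7076*t^2 + 28.7794*t - 26.7443)/(0.64*t^6 + 1.744*t^5 - 1.0999*t^4 - 7.9814*t^3 - 4.5823*t^2 + 8.6944*t + 9.2416)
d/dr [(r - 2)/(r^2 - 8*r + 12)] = -1/(r^2 - 12*r + 36)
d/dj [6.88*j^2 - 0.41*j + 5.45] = 13.76*j - 0.41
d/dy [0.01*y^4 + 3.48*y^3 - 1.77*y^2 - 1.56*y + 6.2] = 0.04*y^3 + 10.44*y^2 - 3.54*y - 1.56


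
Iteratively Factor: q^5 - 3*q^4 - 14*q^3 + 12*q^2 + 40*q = (q)*(q^4 - 3*q^3 - 14*q^2 + 12*q + 40) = q*(q + 2)*(q^3 - 5*q^2 - 4*q + 20) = q*(q + 2)^2*(q^2 - 7*q + 10) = q*(q - 5)*(q + 2)^2*(q - 2)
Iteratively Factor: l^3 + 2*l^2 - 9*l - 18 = (l - 3)*(l^2 + 5*l + 6) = (l - 3)*(l + 2)*(l + 3)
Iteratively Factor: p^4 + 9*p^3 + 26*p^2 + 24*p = (p)*(p^3 + 9*p^2 + 26*p + 24) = p*(p + 2)*(p^2 + 7*p + 12) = p*(p + 2)*(p + 4)*(p + 3)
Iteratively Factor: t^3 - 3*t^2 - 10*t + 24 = (t - 4)*(t^2 + t - 6) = (t - 4)*(t - 2)*(t + 3)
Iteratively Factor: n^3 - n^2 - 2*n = (n + 1)*(n^2 - 2*n) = n*(n + 1)*(n - 2)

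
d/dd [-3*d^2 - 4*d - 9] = -6*d - 4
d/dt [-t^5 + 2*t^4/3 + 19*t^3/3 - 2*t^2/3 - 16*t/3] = -5*t^4 + 8*t^3/3 + 19*t^2 - 4*t/3 - 16/3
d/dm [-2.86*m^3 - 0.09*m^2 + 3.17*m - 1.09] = -8.58*m^2 - 0.18*m + 3.17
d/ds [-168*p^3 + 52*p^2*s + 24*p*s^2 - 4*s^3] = 52*p^2 + 48*p*s - 12*s^2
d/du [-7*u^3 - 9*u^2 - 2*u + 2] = -21*u^2 - 18*u - 2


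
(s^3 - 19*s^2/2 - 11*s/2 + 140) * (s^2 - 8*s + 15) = s^5 - 35*s^4/2 + 171*s^3/2 + 83*s^2/2 - 2405*s/2 + 2100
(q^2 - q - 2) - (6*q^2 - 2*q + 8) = -5*q^2 + q - 10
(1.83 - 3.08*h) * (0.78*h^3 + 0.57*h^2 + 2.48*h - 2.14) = -2.4024*h^4 - 0.3282*h^3 - 6.5953*h^2 + 11.1296*h - 3.9162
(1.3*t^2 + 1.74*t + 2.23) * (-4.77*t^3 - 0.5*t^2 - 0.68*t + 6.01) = -6.201*t^5 - 8.9498*t^4 - 12.3911*t^3 + 5.5148*t^2 + 8.941*t + 13.4023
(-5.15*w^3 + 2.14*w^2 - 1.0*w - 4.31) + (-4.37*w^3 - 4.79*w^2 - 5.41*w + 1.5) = -9.52*w^3 - 2.65*w^2 - 6.41*w - 2.81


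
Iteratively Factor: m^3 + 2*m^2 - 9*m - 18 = (m - 3)*(m^2 + 5*m + 6) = (m - 3)*(m + 3)*(m + 2)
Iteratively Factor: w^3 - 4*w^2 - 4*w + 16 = (w - 4)*(w^2 - 4) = (w - 4)*(w + 2)*(w - 2)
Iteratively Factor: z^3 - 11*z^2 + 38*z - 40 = (z - 4)*(z^2 - 7*z + 10) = (z - 4)*(z - 2)*(z - 5)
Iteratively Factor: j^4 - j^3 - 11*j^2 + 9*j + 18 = (j + 3)*(j^3 - 4*j^2 + j + 6) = (j - 2)*(j + 3)*(j^2 - 2*j - 3) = (j - 3)*(j - 2)*(j + 3)*(j + 1)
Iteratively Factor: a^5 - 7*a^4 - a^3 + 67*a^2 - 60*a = (a - 1)*(a^4 - 6*a^3 - 7*a^2 + 60*a) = (a - 4)*(a - 1)*(a^3 - 2*a^2 - 15*a) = (a - 5)*(a - 4)*(a - 1)*(a^2 + 3*a) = (a - 5)*(a - 4)*(a - 1)*(a + 3)*(a)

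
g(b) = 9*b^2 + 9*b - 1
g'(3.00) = 63.00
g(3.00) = 107.00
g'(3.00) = 63.00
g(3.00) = 107.00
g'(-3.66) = -56.88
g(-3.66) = 86.62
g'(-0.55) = -0.90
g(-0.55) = -3.23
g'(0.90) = 25.20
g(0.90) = 14.39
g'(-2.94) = -43.92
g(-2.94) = 50.33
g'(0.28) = 14.04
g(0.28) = 2.23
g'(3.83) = 77.94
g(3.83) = 165.49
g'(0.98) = 26.64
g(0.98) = 16.46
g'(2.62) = 56.16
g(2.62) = 84.36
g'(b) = 18*b + 9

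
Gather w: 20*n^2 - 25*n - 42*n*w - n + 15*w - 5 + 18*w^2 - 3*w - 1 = 20*n^2 - 26*n + 18*w^2 + w*(12 - 42*n) - 6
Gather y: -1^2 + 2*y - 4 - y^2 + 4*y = -y^2 + 6*y - 5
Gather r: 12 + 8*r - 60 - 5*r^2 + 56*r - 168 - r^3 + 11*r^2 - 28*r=-r^3 + 6*r^2 + 36*r - 216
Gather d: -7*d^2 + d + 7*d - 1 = -7*d^2 + 8*d - 1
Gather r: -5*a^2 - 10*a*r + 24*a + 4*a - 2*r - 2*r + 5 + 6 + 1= -5*a^2 + 28*a + r*(-10*a - 4) + 12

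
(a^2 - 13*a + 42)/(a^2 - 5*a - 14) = (a - 6)/(a + 2)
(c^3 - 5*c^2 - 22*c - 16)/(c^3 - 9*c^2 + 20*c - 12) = (c^3 - 5*c^2 - 22*c - 16)/(c^3 - 9*c^2 + 20*c - 12)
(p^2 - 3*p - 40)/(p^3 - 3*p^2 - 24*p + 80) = (p - 8)/(p^2 - 8*p + 16)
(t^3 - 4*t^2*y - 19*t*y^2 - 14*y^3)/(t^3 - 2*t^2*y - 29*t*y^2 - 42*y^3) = (t + y)/(t + 3*y)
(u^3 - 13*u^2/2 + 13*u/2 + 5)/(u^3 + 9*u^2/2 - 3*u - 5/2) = (u^2 - 7*u + 10)/(u^2 + 4*u - 5)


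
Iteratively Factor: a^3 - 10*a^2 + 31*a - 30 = (a - 3)*(a^2 - 7*a + 10) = (a - 5)*(a - 3)*(a - 2)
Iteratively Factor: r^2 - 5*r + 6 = (r - 2)*(r - 3)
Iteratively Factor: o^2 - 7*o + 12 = (o - 3)*(o - 4)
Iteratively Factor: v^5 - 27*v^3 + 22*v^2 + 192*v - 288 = (v + 4)*(v^4 - 4*v^3 - 11*v^2 + 66*v - 72) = (v - 3)*(v + 4)*(v^3 - v^2 - 14*v + 24) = (v - 3)^2*(v + 4)*(v^2 + 2*v - 8) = (v - 3)^2*(v + 4)^2*(v - 2)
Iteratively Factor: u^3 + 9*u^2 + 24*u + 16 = (u + 1)*(u^2 + 8*u + 16) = (u + 1)*(u + 4)*(u + 4)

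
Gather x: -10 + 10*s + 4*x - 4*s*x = 10*s + x*(4 - 4*s) - 10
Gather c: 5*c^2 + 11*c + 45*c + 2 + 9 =5*c^2 + 56*c + 11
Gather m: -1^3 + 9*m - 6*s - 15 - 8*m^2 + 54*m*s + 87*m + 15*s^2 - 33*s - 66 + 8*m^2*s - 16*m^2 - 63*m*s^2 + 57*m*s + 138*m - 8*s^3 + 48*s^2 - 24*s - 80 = m^2*(8*s - 24) + m*(-63*s^2 + 111*s + 234) - 8*s^3 + 63*s^2 - 63*s - 162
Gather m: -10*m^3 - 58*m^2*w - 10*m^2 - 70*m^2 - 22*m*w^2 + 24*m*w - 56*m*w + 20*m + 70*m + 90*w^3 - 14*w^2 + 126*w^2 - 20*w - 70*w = -10*m^3 + m^2*(-58*w - 80) + m*(-22*w^2 - 32*w + 90) + 90*w^3 + 112*w^2 - 90*w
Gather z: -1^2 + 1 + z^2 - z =z^2 - z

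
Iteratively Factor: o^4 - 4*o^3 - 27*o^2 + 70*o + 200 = (o - 5)*(o^3 + o^2 - 22*o - 40) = (o - 5)*(o + 2)*(o^2 - o - 20) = (o - 5)^2*(o + 2)*(o + 4)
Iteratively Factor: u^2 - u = (u - 1)*(u)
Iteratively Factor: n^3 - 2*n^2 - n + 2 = (n - 1)*(n^2 - n - 2) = (n - 1)*(n + 1)*(n - 2)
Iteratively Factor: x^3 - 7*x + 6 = (x - 2)*(x^2 + 2*x - 3) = (x - 2)*(x + 3)*(x - 1)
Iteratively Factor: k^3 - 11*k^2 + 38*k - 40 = (k - 2)*(k^2 - 9*k + 20) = (k - 5)*(k - 2)*(k - 4)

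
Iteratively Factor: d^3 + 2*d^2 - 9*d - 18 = (d - 3)*(d^2 + 5*d + 6) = (d - 3)*(d + 3)*(d + 2)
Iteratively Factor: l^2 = (l)*(l)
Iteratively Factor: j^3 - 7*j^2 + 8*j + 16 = (j - 4)*(j^2 - 3*j - 4) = (j - 4)^2*(j + 1)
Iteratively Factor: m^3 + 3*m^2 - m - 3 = (m - 1)*(m^2 + 4*m + 3) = (m - 1)*(m + 3)*(m + 1)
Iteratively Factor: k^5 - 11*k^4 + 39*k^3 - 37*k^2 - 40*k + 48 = (k - 3)*(k^4 - 8*k^3 + 15*k^2 + 8*k - 16) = (k - 4)*(k - 3)*(k^3 - 4*k^2 - k + 4) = (k - 4)*(k - 3)*(k + 1)*(k^2 - 5*k + 4) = (k - 4)^2*(k - 3)*(k + 1)*(k - 1)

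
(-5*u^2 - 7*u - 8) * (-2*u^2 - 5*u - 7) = 10*u^4 + 39*u^3 + 86*u^2 + 89*u + 56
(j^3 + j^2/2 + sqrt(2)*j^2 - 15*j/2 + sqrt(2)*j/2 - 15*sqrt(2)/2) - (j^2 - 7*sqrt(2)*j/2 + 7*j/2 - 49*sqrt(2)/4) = j^3 - j^2/2 + sqrt(2)*j^2 - 11*j + 4*sqrt(2)*j + 19*sqrt(2)/4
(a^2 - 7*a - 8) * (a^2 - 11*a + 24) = a^4 - 18*a^3 + 93*a^2 - 80*a - 192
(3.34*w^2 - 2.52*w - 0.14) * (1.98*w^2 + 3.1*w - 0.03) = 6.6132*w^4 + 5.3644*w^3 - 8.1894*w^2 - 0.3584*w + 0.0042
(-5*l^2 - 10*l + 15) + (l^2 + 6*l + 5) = -4*l^2 - 4*l + 20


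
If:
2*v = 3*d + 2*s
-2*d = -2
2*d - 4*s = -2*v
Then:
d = 1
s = 5/2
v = 4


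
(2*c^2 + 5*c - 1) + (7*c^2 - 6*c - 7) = 9*c^2 - c - 8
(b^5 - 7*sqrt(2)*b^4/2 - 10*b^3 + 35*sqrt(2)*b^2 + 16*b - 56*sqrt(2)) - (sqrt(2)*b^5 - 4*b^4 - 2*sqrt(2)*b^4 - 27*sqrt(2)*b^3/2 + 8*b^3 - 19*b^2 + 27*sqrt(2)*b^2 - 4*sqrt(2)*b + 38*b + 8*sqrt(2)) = -sqrt(2)*b^5 + b^5 - 3*sqrt(2)*b^4/2 + 4*b^4 - 18*b^3 + 27*sqrt(2)*b^3/2 + 8*sqrt(2)*b^2 + 19*b^2 - 22*b + 4*sqrt(2)*b - 64*sqrt(2)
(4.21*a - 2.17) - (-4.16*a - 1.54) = 8.37*a - 0.63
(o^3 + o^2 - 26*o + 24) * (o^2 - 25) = o^5 + o^4 - 51*o^3 - o^2 + 650*o - 600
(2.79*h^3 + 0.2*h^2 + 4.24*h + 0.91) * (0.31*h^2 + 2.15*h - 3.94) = 0.8649*h^5 + 6.0605*h^4 - 9.2482*h^3 + 8.6101*h^2 - 14.7491*h - 3.5854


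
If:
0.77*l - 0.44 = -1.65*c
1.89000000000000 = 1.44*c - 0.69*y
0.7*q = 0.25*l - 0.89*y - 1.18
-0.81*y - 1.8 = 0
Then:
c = 0.25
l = 0.04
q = 1.15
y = -2.22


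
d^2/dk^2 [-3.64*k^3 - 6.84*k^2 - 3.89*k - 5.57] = -21.84*k - 13.68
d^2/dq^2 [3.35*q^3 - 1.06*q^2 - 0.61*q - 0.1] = 20.1*q - 2.12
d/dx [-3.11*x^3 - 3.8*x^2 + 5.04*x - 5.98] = -9.33*x^2 - 7.6*x + 5.04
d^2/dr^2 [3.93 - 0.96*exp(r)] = -0.96*exp(r)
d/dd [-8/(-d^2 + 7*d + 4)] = 8*(7 - 2*d)/(-d^2 + 7*d + 4)^2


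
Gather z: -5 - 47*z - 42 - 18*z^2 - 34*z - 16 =-18*z^2 - 81*z - 63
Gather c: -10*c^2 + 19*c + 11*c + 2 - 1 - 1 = -10*c^2 + 30*c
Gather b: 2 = 2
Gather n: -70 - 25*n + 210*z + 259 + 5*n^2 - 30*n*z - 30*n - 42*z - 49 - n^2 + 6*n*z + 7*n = 4*n^2 + n*(-24*z - 48) + 168*z + 140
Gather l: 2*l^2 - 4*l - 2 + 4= 2*l^2 - 4*l + 2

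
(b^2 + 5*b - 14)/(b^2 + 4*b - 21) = (b - 2)/(b - 3)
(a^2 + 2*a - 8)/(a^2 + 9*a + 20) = (a - 2)/(a + 5)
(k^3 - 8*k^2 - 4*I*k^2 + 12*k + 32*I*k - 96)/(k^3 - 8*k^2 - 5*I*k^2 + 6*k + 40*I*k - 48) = (k + 2*I)/(k + I)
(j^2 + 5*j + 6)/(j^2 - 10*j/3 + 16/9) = 9*(j^2 + 5*j + 6)/(9*j^2 - 30*j + 16)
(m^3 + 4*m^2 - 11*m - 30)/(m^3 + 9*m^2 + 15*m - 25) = (m^2 - m - 6)/(m^2 + 4*m - 5)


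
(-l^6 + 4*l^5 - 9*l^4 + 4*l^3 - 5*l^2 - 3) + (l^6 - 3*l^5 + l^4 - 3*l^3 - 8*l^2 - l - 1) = l^5 - 8*l^4 + l^3 - 13*l^2 - l - 4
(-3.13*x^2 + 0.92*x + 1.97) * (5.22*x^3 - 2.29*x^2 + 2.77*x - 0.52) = -16.3386*x^5 + 11.9701*x^4 - 0.493500000000001*x^3 - 0.3353*x^2 + 4.9785*x - 1.0244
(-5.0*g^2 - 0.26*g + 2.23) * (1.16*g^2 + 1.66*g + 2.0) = -5.8*g^4 - 8.6016*g^3 - 7.8448*g^2 + 3.1818*g + 4.46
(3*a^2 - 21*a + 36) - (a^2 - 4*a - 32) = 2*a^2 - 17*a + 68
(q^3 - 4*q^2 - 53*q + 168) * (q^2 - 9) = q^5 - 4*q^4 - 62*q^3 + 204*q^2 + 477*q - 1512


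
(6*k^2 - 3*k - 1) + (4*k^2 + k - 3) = 10*k^2 - 2*k - 4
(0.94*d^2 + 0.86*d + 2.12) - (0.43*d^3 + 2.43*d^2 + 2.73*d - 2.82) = -0.43*d^3 - 1.49*d^2 - 1.87*d + 4.94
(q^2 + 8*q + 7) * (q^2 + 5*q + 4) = q^4 + 13*q^3 + 51*q^2 + 67*q + 28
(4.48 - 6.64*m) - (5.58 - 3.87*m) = -2.77*m - 1.1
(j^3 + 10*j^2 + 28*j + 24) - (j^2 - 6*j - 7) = j^3 + 9*j^2 + 34*j + 31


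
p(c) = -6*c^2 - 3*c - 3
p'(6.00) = -75.00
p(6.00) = -237.00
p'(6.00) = -75.00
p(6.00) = -237.00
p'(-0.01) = -2.88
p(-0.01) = -2.97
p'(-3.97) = 44.64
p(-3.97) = -85.66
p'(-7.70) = 89.40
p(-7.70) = -335.64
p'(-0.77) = 6.24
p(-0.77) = -4.25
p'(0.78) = -12.36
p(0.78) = -8.99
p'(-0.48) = 2.76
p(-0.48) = -2.94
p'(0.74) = -11.88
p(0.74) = -8.51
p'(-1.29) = 12.48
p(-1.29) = -9.11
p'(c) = -12*c - 3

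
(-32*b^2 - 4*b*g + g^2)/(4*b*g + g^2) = (-8*b + g)/g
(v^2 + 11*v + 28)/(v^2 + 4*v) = (v + 7)/v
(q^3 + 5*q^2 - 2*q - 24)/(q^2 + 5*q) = (q^3 + 5*q^2 - 2*q - 24)/(q*(q + 5))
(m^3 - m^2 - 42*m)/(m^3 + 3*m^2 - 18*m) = (m - 7)/(m - 3)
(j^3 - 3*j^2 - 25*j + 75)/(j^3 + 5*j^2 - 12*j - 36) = (j^2 - 25)/(j^2 + 8*j + 12)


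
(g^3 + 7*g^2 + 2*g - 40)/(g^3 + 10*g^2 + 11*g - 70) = (g + 4)/(g + 7)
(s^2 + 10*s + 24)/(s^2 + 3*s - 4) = (s + 6)/(s - 1)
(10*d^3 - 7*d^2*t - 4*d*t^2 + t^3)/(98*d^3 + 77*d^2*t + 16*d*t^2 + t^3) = (5*d^2 - 6*d*t + t^2)/(49*d^2 + 14*d*t + t^2)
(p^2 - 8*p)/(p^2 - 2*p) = (p - 8)/(p - 2)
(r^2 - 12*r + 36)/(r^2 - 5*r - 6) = (r - 6)/(r + 1)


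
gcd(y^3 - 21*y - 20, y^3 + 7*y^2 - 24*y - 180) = y - 5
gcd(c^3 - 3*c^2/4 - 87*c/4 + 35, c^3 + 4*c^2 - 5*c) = c + 5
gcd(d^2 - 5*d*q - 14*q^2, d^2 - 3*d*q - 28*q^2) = -d + 7*q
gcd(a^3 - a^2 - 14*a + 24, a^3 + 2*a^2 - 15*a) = a - 3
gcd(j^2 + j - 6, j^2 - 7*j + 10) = j - 2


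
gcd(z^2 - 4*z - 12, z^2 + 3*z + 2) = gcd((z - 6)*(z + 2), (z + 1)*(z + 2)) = z + 2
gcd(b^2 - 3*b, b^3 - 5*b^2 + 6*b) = b^2 - 3*b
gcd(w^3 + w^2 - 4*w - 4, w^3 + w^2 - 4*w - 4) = w^3 + w^2 - 4*w - 4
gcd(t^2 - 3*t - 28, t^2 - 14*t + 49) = t - 7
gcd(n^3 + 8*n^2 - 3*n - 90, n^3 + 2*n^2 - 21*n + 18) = n^2 + 3*n - 18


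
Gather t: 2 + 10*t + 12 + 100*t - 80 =110*t - 66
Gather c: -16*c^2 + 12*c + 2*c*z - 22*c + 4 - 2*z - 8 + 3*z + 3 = -16*c^2 + c*(2*z - 10) + z - 1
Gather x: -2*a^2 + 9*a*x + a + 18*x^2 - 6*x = -2*a^2 + a + 18*x^2 + x*(9*a - 6)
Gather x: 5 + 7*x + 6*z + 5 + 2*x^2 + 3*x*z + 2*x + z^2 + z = 2*x^2 + x*(3*z + 9) + z^2 + 7*z + 10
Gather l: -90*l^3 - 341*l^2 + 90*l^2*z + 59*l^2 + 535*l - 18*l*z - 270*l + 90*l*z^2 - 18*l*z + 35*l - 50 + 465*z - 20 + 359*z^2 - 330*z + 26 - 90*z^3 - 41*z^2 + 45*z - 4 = -90*l^3 + l^2*(90*z - 282) + l*(90*z^2 - 36*z + 300) - 90*z^3 + 318*z^2 + 180*z - 48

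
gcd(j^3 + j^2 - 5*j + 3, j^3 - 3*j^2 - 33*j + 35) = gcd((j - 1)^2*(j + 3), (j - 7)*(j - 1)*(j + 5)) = j - 1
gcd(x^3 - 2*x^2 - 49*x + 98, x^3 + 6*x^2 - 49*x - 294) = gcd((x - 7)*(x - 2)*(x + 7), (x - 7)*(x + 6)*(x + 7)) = x^2 - 49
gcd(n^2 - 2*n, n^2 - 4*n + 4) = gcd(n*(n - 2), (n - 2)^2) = n - 2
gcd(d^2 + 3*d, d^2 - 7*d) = d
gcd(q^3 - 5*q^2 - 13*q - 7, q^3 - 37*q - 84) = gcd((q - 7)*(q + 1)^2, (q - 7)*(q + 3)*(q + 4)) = q - 7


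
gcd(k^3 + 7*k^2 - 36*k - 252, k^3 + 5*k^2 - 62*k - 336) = k^2 + 13*k + 42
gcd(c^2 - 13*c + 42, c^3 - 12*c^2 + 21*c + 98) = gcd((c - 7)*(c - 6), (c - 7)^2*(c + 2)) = c - 7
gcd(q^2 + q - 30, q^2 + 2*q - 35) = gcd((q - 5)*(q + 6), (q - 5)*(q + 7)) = q - 5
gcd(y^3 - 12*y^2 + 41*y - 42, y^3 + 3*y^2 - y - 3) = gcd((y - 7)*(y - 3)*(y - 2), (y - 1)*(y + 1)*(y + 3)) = 1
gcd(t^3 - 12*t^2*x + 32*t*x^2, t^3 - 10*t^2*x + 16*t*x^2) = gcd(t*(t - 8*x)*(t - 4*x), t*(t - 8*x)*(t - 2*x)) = -t^2 + 8*t*x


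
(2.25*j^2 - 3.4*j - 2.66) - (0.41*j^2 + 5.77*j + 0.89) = 1.84*j^2 - 9.17*j - 3.55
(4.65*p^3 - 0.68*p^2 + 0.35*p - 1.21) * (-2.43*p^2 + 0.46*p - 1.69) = -11.2995*p^5 + 3.7914*p^4 - 9.0218*p^3 + 4.2505*p^2 - 1.1481*p + 2.0449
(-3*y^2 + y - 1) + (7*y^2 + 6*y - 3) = 4*y^2 + 7*y - 4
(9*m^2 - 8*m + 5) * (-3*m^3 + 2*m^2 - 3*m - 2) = -27*m^5 + 42*m^4 - 58*m^3 + 16*m^2 + m - 10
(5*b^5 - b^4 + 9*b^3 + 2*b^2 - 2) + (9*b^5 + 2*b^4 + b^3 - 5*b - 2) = 14*b^5 + b^4 + 10*b^3 + 2*b^2 - 5*b - 4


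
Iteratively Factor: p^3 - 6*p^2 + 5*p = (p - 5)*(p^2 - p) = (p - 5)*(p - 1)*(p)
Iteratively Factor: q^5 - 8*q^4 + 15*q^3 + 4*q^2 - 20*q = (q - 2)*(q^4 - 6*q^3 + 3*q^2 + 10*q) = (q - 5)*(q - 2)*(q^3 - q^2 - 2*q) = q*(q - 5)*(q - 2)*(q^2 - q - 2) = q*(q - 5)*(q - 2)*(q + 1)*(q - 2)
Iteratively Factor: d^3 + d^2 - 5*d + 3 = (d + 3)*(d^2 - 2*d + 1) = (d - 1)*(d + 3)*(d - 1)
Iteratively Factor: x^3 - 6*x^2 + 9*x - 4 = (x - 1)*(x^2 - 5*x + 4) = (x - 4)*(x - 1)*(x - 1)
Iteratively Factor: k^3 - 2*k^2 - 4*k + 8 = (k + 2)*(k^2 - 4*k + 4) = (k - 2)*(k + 2)*(k - 2)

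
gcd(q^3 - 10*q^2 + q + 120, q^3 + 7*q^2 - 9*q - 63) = q + 3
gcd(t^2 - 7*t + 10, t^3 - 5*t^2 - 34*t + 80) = t - 2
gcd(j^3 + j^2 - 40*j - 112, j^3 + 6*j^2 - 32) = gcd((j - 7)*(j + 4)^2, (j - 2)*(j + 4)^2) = j^2 + 8*j + 16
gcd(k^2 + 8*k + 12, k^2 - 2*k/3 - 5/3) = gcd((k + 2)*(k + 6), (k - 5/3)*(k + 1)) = 1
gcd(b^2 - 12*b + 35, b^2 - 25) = b - 5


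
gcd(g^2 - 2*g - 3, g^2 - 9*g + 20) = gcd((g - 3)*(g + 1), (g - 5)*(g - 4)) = 1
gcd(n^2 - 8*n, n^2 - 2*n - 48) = n - 8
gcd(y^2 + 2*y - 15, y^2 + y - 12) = y - 3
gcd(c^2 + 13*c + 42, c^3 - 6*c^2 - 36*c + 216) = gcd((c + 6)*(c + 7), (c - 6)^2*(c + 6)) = c + 6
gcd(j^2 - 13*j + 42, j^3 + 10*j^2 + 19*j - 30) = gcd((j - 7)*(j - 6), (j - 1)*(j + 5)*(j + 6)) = 1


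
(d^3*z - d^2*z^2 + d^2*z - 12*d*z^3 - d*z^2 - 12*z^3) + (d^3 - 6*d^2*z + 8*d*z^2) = d^3*z + d^3 - d^2*z^2 - 5*d^2*z - 12*d*z^3 + 7*d*z^2 - 12*z^3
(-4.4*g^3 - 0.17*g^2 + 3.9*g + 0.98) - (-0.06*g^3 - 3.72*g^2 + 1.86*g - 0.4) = -4.34*g^3 + 3.55*g^2 + 2.04*g + 1.38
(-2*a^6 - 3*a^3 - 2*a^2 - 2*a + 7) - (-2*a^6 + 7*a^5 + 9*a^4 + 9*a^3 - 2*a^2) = -7*a^5 - 9*a^4 - 12*a^3 - 2*a + 7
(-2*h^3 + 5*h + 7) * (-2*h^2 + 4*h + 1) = 4*h^5 - 8*h^4 - 12*h^3 + 6*h^2 + 33*h + 7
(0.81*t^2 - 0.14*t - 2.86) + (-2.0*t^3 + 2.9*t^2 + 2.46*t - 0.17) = -2.0*t^3 + 3.71*t^2 + 2.32*t - 3.03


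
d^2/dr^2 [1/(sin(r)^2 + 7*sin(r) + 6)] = (-4*sin(r)^3 - 17*sin(r)^2 - 2*sin(r) + 86)/((sin(r) + 1)^2*(sin(r) + 6)^3)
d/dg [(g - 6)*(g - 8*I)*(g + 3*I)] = 3*g^2 + g*(-12 - 10*I) + 24 + 30*I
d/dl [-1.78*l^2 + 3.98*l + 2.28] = 3.98 - 3.56*l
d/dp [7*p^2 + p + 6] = 14*p + 1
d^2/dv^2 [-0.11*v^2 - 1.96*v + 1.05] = -0.220000000000000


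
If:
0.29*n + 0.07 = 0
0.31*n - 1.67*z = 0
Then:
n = -0.24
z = -0.04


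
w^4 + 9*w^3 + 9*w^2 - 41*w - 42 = (w - 2)*(w + 1)*(w + 3)*(w + 7)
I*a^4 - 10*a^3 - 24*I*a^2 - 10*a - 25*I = (a + I)*(a + 5*I)^2*(I*a + 1)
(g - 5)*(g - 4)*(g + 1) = g^3 - 8*g^2 + 11*g + 20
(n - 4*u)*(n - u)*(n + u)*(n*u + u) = n^4*u - 4*n^3*u^2 + n^3*u - n^2*u^3 - 4*n^2*u^2 + 4*n*u^4 - n*u^3 + 4*u^4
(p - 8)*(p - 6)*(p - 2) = p^3 - 16*p^2 + 76*p - 96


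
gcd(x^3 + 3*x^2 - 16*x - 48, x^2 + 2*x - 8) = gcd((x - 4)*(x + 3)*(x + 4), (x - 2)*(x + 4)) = x + 4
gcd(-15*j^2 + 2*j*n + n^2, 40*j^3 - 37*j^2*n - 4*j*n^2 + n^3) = 5*j + n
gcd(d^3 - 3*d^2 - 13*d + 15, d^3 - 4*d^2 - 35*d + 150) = d - 5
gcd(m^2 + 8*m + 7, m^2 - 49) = m + 7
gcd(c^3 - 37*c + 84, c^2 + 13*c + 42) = c + 7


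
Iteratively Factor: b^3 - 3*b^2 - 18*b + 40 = (b - 2)*(b^2 - b - 20) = (b - 5)*(b - 2)*(b + 4)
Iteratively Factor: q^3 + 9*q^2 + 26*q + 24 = (q + 3)*(q^2 + 6*q + 8) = (q + 2)*(q + 3)*(q + 4)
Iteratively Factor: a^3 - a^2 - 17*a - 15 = (a + 3)*(a^2 - 4*a - 5) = (a + 1)*(a + 3)*(a - 5)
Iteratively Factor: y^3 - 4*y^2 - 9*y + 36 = (y + 3)*(y^2 - 7*y + 12) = (y - 3)*(y + 3)*(y - 4)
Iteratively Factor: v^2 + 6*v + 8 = (v + 4)*(v + 2)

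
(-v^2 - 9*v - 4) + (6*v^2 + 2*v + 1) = 5*v^2 - 7*v - 3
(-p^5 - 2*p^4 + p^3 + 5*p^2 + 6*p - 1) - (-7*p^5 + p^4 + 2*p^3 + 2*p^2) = 6*p^5 - 3*p^4 - p^3 + 3*p^2 + 6*p - 1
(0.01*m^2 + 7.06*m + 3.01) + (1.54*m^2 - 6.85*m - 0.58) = 1.55*m^2 + 0.21*m + 2.43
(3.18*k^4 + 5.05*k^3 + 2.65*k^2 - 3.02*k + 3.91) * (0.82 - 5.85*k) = -18.603*k^5 - 26.9349*k^4 - 11.3615*k^3 + 19.84*k^2 - 25.3499*k + 3.2062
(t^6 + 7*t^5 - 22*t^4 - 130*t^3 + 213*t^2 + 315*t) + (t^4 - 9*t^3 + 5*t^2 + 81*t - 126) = t^6 + 7*t^5 - 21*t^4 - 139*t^3 + 218*t^2 + 396*t - 126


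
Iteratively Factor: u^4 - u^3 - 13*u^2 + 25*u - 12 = (u - 1)*(u^3 - 13*u + 12) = (u - 3)*(u - 1)*(u^2 + 3*u - 4) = (u - 3)*(u - 1)^2*(u + 4)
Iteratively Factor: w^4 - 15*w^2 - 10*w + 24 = (w - 1)*(w^3 + w^2 - 14*w - 24) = (w - 1)*(w + 2)*(w^2 - w - 12) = (w - 1)*(w + 2)*(w + 3)*(w - 4)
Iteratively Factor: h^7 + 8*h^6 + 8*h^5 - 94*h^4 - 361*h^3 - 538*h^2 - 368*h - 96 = (h + 4)*(h^6 + 4*h^5 - 8*h^4 - 62*h^3 - 113*h^2 - 86*h - 24) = (h + 3)*(h + 4)*(h^5 + h^4 - 11*h^3 - 29*h^2 - 26*h - 8) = (h + 1)*(h + 3)*(h + 4)*(h^4 - 11*h^2 - 18*h - 8) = (h + 1)^2*(h + 3)*(h + 4)*(h^3 - h^2 - 10*h - 8) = (h - 4)*(h + 1)^2*(h + 3)*(h + 4)*(h^2 + 3*h + 2) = (h - 4)*(h + 1)^3*(h + 3)*(h + 4)*(h + 2)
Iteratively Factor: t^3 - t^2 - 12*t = (t + 3)*(t^2 - 4*t) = t*(t + 3)*(t - 4)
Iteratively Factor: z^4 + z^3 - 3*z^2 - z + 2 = (z - 1)*(z^3 + 2*z^2 - z - 2) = (z - 1)*(z + 1)*(z^2 + z - 2) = (z - 1)*(z + 1)*(z + 2)*(z - 1)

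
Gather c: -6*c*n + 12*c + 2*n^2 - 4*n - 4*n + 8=c*(12 - 6*n) + 2*n^2 - 8*n + 8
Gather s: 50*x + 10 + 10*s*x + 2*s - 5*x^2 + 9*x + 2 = s*(10*x + 2) - 5*x^2 + 59*x + 12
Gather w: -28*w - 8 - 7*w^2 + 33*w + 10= -7*w^2 + 5*w + 2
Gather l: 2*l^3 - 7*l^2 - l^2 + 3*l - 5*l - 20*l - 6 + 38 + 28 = 2*l^3 - 8*l^2 - 22*l + 60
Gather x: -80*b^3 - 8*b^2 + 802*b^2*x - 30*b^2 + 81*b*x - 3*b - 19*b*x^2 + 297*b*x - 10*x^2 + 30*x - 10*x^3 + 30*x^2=-80*b^3 - 38*b^2 - 3*b - 10*x^3 + x^2*(20 - 19*b) + x*(802*b^2 + 378*b + 30)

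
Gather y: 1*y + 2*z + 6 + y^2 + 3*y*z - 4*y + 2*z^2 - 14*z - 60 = y^2 + y*(3*z - 3) + 2*z^2 - 12*z - 54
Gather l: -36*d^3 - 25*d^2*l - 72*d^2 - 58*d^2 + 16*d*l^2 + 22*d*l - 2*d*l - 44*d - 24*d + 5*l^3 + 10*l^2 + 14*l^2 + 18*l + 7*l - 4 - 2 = -36*d^3 - 130*d^2 - 68*d + 5*l^3 + l^2*(16*d + 24) + l*(-25*d^2 + 20*d + 25) - 6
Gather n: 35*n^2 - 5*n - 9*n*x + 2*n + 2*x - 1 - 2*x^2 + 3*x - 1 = 35*n^2 + n*(-9*x - 3) - 2*x^2 + 5*x - 2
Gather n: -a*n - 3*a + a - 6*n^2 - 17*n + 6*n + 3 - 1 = -2*a - 6*n^2 + n*(-a - 11) + 2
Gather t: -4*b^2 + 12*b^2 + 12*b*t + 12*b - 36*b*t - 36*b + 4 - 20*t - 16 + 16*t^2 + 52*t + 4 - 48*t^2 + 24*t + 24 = 8*b^2 - 24*b - 32*t^2 + t*(56 - 24*b) + 16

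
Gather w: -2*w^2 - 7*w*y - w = -2*w^2 + w*(-7*y - 1)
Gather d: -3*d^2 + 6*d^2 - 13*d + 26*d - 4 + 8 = 3*d^2 + 13*d + 4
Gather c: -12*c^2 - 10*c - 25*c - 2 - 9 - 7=-12*c^2 - 35*c - 18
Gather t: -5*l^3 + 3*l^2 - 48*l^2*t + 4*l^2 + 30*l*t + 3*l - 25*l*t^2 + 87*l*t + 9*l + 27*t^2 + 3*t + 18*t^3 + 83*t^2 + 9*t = -5*l^3 + 7*l^2 + 12*l + 18*t^3 + t^2*(110 - 25*l) + t*(-48*l^2 + 117*l + 12)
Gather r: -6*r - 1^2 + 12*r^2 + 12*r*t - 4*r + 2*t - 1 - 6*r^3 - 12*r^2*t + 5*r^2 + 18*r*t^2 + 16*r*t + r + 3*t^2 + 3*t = -6*r^3 + r^2*(17 - 12*t) + r*(18*t^2 + 28*t - 9) + 3*t^2 + 5*t - 2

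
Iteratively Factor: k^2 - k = (k)*(k - 1)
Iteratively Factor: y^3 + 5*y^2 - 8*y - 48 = (y + 4)*(y^2 + y - 12) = (y - 3)*(y + 4)*(y + 4)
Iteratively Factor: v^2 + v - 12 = (v - 3)*(v + 4)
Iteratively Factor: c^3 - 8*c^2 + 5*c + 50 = (c - 5)*(c^2 - 3*c - 10) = (c - 5)*(c + 2)*(c - 5)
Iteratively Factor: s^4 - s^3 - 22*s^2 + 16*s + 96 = (s + 2)*(s^3 - 3*s^2 - 16*s + 48) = (s + 2)*(s + 4)*(s^2 - 7*s + 12) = (s - 3)*(s + 2)*(s + 4)*(s - 4)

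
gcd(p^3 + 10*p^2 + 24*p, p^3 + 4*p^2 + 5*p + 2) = 1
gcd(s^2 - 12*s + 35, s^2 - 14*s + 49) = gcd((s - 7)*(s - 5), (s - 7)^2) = s - 7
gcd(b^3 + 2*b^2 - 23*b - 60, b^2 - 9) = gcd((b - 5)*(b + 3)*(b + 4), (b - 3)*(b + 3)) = b + 3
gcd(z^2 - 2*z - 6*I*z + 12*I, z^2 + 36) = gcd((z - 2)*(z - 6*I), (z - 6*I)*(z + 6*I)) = z - 6*I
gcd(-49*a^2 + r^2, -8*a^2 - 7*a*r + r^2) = 1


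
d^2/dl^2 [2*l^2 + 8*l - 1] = 4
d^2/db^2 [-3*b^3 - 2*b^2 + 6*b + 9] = -18*b - 4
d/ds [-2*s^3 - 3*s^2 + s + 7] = -6*s^2 - 6*s + 1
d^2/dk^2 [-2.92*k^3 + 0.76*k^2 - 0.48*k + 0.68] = 1.52 - 17.52*k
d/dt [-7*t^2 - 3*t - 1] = -14*t - 3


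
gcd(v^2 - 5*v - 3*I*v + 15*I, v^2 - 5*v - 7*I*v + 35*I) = v - 5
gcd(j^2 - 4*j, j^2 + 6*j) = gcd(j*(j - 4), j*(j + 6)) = j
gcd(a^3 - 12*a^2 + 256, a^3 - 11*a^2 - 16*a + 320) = a^2 - 16*a + 64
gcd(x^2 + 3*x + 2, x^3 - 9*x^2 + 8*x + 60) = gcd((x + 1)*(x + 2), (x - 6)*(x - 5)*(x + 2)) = x + 2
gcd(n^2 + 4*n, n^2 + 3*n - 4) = n + 4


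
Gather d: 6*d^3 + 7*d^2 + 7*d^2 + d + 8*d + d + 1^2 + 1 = 6*d^3 + 14*d^2 + 10*d + 2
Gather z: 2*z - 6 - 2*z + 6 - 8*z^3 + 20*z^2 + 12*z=-8*z^3 + 20*z^2 + 12*z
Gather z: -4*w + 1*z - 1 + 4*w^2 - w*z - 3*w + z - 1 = 4*w^2 - 7*w + z*(2 - w) - 2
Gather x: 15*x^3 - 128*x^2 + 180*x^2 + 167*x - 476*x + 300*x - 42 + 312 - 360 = 15*x^3 + 52*x^2 - 9*x - 90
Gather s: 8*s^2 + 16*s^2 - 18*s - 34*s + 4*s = 24*s^2 - 48*s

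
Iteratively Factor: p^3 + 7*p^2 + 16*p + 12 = (p + 2)*(p^2 + 5*p + 6) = (p + 2)^2*(p + 3)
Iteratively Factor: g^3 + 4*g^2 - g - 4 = (g + 4)*(g^2 - 1) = (g - 1)*(g + 4)*(g + 1)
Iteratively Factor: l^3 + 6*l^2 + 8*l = (l + 2)*(l^2 + 4*l) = (l + 2)*(l + 4)*(l)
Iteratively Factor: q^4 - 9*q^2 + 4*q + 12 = (q - 2)*(q^3 + 2*q^2 - 5*q - 6) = (q - 2)*(q + 3)*(q^2 - q - 2) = (q - 2)*(q + 1)*(q + 3)*(q - 2)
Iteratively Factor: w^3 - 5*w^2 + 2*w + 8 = (w - 4)*(w^2 - w - 2) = (w - 4)*(w - 2)*(w + 1)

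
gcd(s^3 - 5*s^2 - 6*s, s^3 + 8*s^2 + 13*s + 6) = s + 1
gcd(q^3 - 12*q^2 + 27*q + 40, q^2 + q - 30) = q - 5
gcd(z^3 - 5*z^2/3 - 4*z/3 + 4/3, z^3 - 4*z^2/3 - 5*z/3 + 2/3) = z^2 - z - 2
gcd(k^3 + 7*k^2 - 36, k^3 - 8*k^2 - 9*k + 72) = k + 3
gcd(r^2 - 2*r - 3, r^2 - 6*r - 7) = r + 1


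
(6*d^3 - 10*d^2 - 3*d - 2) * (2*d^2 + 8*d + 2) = 12*d^5 + 28*d^4 - 74*d^3 - 48*d^2 - 22*d - 4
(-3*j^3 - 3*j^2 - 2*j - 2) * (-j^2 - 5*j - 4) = 3*j^5 + 18*j^4 + 29*j^3 + 24*j^2 + 18*j + 8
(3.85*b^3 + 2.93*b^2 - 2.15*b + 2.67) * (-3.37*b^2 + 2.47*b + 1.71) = -12.9745*b^5 - 0.364599999999999*b^4 + 21.0661*b^3 - 9.2981*b^2 + 2.9184*b + 4.5657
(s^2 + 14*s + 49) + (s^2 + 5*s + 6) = 2*s^2 + 19*s + 55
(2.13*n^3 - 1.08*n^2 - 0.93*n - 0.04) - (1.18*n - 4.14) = 2.13*n^3 - 1.08*n^2 - 2.11*n + 4.1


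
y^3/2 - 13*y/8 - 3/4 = (y/2 + 1/4)*(y - 2)*(y + 3/2)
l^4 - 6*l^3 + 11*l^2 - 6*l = l*(l - 3)*(l - 2)*(l - 1)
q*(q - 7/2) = q^2 - 7*q/2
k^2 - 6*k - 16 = (k - 8)*(k + 2)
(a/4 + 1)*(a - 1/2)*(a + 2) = a^3/4 + 11*a^2/8 + 5*a/4 - 1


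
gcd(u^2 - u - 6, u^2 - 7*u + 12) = u - 3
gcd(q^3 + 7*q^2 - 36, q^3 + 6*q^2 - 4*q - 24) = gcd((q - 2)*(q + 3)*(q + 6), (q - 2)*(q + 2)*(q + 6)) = q^2 + 4*q - 12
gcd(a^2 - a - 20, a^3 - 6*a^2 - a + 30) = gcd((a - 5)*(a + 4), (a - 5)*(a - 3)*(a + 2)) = a - 5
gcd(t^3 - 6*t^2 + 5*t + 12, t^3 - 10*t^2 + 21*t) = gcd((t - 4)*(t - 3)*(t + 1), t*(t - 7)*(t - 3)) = t - 3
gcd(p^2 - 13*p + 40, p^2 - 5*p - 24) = p - 8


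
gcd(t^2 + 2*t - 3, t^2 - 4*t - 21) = t + 3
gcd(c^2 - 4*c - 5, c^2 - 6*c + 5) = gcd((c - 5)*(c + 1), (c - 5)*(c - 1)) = c - 5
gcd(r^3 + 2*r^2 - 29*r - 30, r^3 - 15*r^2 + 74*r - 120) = r - 5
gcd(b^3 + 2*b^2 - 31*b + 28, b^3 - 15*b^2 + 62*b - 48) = b - 1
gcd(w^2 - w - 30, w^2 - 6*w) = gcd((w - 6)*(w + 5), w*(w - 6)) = w - 6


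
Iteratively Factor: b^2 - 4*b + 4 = (b - 2)*(b - 2)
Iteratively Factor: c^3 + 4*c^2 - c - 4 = (c + 4)*(c^2 - 1) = (c + 1)*(c + 4)*(c - 1)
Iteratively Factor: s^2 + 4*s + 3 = (s + 1)*(s + 3)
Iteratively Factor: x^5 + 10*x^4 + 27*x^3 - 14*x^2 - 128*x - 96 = (x + 1)*(x^4 + 9*x^3 + 18*x^2 - 32*x - 96) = (x + 1)*(x + 3)*(x^3 + 6*x^2 - 32) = (x + 1)*(x + 3)*(x + 4)*(x^2 + 2*x - 8) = (x - 2)*(x + 1)*(x + 3)*(x + 4)*(x + 4)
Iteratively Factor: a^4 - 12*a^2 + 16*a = (a)*(a^3 - 12*a + 16) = a*(a - 2)*(a^2 + 2*a - 8) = a*(a - 2)^2*(a + 4)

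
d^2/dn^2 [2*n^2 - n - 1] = 4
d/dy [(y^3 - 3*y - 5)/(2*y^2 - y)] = (2*y^4 - 2*y^3 + 6*y^2 + 20*y - 5)/(y^2*(4*y^2 - 4*y + 1))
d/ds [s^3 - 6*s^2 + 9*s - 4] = 3*s^2 - 12*s + 9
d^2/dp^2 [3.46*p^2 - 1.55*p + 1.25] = 6.92000000000000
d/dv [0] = 0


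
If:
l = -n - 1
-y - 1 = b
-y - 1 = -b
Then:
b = 0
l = -n - 1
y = -1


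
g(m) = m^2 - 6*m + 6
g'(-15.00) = -36.00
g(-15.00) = 321.00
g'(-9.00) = -24.00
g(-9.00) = 141.00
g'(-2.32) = -10.64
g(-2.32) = 25.30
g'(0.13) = -5.74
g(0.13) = 5.24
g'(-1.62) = -9.24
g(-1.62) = 18.34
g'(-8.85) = -23.70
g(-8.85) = 137.42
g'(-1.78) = -9.56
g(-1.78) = 19.85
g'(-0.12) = -6.24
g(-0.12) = 6.73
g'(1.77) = -2.46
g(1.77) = -1.49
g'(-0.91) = -7.82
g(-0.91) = 12.29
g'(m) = 2*m - 6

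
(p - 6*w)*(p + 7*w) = p^2 + p*w - 42*w^2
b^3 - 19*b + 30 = (b - 3)*(b - 2)*(b + 5)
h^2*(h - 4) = h^3 - 4*h^2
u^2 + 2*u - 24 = (u - 4)*(u + 6)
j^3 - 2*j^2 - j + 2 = (j - 2)*(j - 1)*(j + 1)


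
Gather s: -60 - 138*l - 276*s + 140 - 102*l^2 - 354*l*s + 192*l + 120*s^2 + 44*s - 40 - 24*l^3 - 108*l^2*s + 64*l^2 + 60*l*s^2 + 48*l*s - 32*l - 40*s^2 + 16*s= -24*l^3 - 38*l^2 + 22*l + s^2*(60*l + 80) + s*(-108*l^2 - 306*l - 216) + 40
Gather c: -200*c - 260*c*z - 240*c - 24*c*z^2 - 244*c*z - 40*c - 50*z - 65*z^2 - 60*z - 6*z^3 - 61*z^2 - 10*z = c*(-24*z^2 - 504*z - 480) - 6*z^3 - 126*z^2 - 120*z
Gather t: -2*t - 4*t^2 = -4*t^2 - 2*t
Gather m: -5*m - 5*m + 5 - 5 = -10*m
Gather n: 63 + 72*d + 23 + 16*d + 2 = 88*d + 88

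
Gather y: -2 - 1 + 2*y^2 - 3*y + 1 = 2*y^2 - 3*y - 2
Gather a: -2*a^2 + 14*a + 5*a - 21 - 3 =-2*a^2 + 19*a - 24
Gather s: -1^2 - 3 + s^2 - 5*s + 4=s^2 - 5*s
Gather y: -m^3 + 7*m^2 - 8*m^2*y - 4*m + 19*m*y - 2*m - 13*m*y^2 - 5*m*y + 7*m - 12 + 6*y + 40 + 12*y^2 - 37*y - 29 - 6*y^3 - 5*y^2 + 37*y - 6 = -m^3 + 7*m^2 + m - 6*y^3 + y^2*(7 - 13*m) + y*(-8*m^2 + 14*m + 6) - 7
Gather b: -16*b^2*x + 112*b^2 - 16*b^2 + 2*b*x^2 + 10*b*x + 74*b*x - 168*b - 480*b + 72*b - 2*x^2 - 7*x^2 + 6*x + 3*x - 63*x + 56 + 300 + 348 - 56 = b^2*(96 - 16*x) + b*(2*x^2 + 84*x - 576) - 9*x^2 - 54*x + 648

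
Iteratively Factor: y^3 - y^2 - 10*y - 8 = (y + 2)*(y^2 - 3*y - 4) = (y + 1)*(y + 2)*(y - 4)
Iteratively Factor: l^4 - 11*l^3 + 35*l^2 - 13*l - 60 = (l - 5)*(l^3 - 6*l^2 + 5*l + 12) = (l - 5)*(l + 1)*(l^2 - 7*l + 12) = (l - 5)*(l - 3)*(l + 1)*(l - 4)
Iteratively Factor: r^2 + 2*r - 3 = (r + 3)*(r - 1)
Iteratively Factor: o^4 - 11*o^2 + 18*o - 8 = (o - 1)*(o^3 + o^2 - 10*o + 8) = (o - 1)*(o + 4)*(o^2 - 3*o + 2) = (o - 1)^2*(o + 4)*(o - 2)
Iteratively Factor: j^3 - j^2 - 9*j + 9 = (j - 3)*(j^2 + 2*j - 3) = (j - 3)*(j + 3)*(j - 1)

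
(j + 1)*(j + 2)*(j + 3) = j^3 + 6*j^2 + 11*j + 6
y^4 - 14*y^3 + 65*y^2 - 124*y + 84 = (y - 7)*(y - 3)*(y - 2)^2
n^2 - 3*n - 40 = (n - 8)*(n + 5)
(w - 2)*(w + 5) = w^2 + 3*w - 10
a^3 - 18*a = a*(a - 3*sqrt(2))*(a + 3*sqrt(2))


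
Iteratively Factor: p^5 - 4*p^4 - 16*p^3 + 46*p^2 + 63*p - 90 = (p - 1)*(p^4 - 3*p^3 - 19*p^2 + 27*p + 90) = (p - 3)*(p - 1)*(p^3 - 19*p - 30) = (p - 3)*(p - 1)*(p + 3)*(p^2 - 3*p - 10) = (p - 5)*(p - 3)*(p - 1)*(p + 3)*(p + 2)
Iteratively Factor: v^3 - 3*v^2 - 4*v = (v + 1)*(v^2 - 4*v) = (v - 4)*(v + 1)*(v)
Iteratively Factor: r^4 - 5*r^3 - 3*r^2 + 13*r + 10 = (r + 1)*(r^3 - 6*r^2 + 3*r + 10) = (r + 1)^2*(r^2 - 7*r + 10) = (r - 5)*(r + 1)^2*(r - 2)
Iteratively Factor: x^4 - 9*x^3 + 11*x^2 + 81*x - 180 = (x - 5)*(x^3 - 4*x^2 - 9*x + 36) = (x - 5)*(x - 3)*(x^2 - x - 12) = (x - 5)*(x - 4)*(x - 3)*(x + 3)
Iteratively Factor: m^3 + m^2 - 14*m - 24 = (m + 3)*(m^2 - 2*m - 8) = (m - 4)*(m + 3)*(m + 2)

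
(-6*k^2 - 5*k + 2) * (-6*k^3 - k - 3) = 36*k^5 + 30*k^4 - 6*k^3 + 23*k^2 + 13*k - 6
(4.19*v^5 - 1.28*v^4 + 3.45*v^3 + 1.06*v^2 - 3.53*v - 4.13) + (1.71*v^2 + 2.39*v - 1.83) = 4.19*v^5 - 1.28*v^4 + 3.45*v^3 + 2.77*v^2 - 1.14*v - 5.96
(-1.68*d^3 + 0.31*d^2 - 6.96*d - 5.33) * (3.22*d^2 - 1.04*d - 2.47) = -5.4096*d^5 + 2.7454*d^4 - 18.584*d^3 - 10.6899*d^2 + 22.7344*d + 13.1651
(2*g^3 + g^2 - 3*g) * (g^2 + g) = 2*g^5 + 3*g^4 - 2*g^3 - 3*g^2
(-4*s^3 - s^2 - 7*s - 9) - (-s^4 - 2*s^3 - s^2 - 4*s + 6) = s^4 - 2*s^3 - 3*s - 15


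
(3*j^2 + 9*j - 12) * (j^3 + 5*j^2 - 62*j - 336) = 3*j^5 + 24*j^4 - 153*j^3 - 1626*j^2 - 2280*j + 4032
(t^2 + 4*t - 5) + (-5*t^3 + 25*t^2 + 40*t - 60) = -5*t^3 + 26*t^2 + 44*t - 65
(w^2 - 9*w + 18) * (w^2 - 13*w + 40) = w^4 - 22*w^3 + 175*w^2 - 594*w + 720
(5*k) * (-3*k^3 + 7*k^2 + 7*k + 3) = -15*k^4 + 35*k^3 + 35*k^2 + 15*k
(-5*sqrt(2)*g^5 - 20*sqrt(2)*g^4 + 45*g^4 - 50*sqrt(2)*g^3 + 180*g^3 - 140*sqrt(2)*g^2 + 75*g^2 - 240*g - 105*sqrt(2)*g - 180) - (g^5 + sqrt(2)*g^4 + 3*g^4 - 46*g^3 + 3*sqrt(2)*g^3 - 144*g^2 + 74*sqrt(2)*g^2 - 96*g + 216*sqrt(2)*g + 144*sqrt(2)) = -5*sqrt(2)*g^5 - g^5 - 21*sqrt(2)*g^4 + 42*g^4 - 53*sqrt(2)*g^3 + 226*g^3 - 214*sqrt(2)*g^2 + 219*g^2 - 321*sqrt(2)*g - 144*g - 144*sqrt(2) - 180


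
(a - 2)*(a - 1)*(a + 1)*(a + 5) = a^4 + 3*a^3 - 11*a^2 - 3*a + 10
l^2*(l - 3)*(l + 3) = l^4 - 9*l^2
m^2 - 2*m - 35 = (m - 7)*(m + 5)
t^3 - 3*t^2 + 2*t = t*(t - 2)*(t - 1)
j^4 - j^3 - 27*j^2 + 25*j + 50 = (j - 5)*(j - 2)*(j + 1)*(j + 5)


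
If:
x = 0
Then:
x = 0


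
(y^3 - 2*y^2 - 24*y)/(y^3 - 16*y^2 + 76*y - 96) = y*(y + 4)/(y^2 - 10*y + 16)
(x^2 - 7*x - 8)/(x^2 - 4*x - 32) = (x + 1)/(x + 4)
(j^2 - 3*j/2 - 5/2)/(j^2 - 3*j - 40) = (-2*j^2 + 3*j + 5)/(2*(-j^2 + 3*j + 40))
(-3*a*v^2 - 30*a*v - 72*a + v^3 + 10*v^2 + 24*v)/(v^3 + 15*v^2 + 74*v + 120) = (-3*a + v)/(v + 5)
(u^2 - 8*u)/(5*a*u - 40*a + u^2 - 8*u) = u/(5*a + u)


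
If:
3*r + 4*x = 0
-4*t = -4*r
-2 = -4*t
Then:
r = 1/2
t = 1/2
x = -3/8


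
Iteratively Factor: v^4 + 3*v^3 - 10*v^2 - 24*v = (v - 3)*(v^3 + 6*v^2 + 8*v) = (v - 3)*(v + 4)*(v^2 + 2*v) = (v - 3)*(v + 2)*(v + 4)*(v)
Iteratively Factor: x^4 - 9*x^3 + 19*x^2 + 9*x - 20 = (x - 1)*(x^3 - 8*x^2 + 11*x + 20) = (x - 4)*(x - 1)*(x^2 - 4*x - 5) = (x - 4)*(x - 1)*(x + 1)*(x - 5)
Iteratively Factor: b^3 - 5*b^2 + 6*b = (b - 3)*(b^2 - 2*b) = b*(b - 3)*(b - 2)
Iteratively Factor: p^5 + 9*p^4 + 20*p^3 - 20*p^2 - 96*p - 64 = (p - 2)*(p^4 + 11*p^3 + 42*p^2 + 64*p + 32) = (p - 2)*(p + 2)*(p^3 + 9*p^2 + 24*p + 16) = (p - 2)*(p + 1)*(p + 2)*(p^2 + 8*p + 16) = (p - 2)*(p + 1)*(p + 2)*(p + 4)*(p + 4)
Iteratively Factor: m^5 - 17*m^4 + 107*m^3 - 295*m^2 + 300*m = (m - 5)*(m^4 - 12*m^3 + 47*m^2 - 60*m) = (m - 5)^2*(m^3 - 7*m^2 + 12*m) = m*(m - 5)^2*(m^2 - 7*m + 12) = m*(m - 5)^2*(m - 3)*(m - 4)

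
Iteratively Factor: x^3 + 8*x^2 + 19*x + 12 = (x + 4)*(x^2 + 4*x + 3) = (x + 3)*(x + 4)*(x + 1)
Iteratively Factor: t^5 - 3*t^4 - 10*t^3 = (t)*(t^4 - 3*t^3 - 10*t^2) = t*(t + 2)*(t^3 - 5*t^2) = t^2*(t + 2)*(t^2 - 5*t) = t^3*(t + 2)*(t - 5)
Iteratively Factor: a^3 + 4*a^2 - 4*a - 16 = (a + 2)*(a^2 + 2*a - 8) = (a - 2)*(a + 2)*(a + 4)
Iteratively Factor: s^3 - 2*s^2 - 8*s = (s - 4)*(s^2 + 2*s) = s*(s - 4)*(s + 2)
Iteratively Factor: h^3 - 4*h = (h + 2)*(h^2 - 2*h) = h*(h + 2)*(h - 2)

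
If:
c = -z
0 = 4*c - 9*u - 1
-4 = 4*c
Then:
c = -1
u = -5/9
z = 1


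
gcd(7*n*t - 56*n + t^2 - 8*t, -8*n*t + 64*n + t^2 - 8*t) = t - 8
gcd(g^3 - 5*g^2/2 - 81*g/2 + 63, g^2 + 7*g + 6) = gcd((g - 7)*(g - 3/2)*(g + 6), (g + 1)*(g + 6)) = g + 6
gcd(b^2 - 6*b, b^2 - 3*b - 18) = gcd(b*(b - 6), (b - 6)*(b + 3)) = b - 6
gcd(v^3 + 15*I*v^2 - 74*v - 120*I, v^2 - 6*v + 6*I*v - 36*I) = v + 6*I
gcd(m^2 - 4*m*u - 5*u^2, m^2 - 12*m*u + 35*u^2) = -m + 5*u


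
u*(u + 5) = u^2 + 5*u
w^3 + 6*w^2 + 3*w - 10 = (w - 1)*(w + 2)*(w + 5)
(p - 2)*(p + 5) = p^2 + 3*p - 10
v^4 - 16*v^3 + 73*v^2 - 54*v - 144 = (v - 8)*(v - 6)*(v - 3)*(v + 1)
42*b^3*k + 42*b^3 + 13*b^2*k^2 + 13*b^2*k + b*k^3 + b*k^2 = (6*b + k)*(7*b + k)*(b*k + b)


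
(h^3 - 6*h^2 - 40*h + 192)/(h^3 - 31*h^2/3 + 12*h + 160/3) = 3*(h + 6)/(3*h + 5)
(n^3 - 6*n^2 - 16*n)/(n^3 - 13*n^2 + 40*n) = (n + 2)/(n - 5)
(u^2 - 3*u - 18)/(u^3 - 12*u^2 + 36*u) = (u + 3)/(u*(u - 6))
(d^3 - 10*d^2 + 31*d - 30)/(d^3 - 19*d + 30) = (d - 5)/(d + 5)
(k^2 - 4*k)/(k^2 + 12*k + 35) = k*(k - 4)/(k^2 + 12*k + 35)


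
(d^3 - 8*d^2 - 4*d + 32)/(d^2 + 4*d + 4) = (d^2 - 10*d + 16)/(d + 2)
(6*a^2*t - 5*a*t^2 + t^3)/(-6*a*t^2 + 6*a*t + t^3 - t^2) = (-6*a^2 + 5*a*t - t^2)/(6*a*t - 6*a - t^2 + t)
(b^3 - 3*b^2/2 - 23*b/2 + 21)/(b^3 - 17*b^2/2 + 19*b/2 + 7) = (2*b^2 + b - 21)/(2*b^2 - 13*b - 7)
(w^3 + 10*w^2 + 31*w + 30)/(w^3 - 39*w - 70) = (w + 3)/(w - 7)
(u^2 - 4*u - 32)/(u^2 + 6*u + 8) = (u - 8)/(u + 2)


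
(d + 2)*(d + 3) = d^2 + 5*d + 6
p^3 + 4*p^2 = p^2*(p + 4)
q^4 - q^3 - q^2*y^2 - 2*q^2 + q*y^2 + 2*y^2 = (q - 2)*(q + 1)*(q - y)*(q + y)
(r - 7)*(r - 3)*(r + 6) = r^3 - 4*r^2 - 39*r + 126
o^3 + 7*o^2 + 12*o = o*(o + 3)*(o + 4)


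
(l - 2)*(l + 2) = l^2 - 4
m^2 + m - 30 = (m - 5)*(m + 6)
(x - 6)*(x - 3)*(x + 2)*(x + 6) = x^4 - x^3 - 42*x^2 + 36*x + 216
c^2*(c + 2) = c^3 + 2*c^2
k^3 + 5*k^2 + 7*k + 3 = (k + 1)^2*(k + 3)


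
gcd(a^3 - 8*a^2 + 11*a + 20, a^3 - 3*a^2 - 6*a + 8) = a - 4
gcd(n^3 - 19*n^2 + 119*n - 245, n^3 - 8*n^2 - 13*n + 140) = n^2 - 12*n + 35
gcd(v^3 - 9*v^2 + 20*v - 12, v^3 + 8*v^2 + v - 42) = v - 2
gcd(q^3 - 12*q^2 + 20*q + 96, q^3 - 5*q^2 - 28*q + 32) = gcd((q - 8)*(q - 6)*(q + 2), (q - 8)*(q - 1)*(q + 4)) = q - 8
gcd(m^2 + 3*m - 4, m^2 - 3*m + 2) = m - 1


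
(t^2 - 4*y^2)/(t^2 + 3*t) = (t^2 - 4*y^2)/(t*(t + 3))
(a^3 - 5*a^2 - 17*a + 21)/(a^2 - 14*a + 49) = (a^2 + 2*a - 3)/(a - 7)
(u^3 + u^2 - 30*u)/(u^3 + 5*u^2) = (u^2 + u - 30)/(u*(u + 5))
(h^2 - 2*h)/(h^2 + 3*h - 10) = h/(h + 5)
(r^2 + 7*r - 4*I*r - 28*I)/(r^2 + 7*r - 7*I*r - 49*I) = (r - 4*I)/(r - 7*I)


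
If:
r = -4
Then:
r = -4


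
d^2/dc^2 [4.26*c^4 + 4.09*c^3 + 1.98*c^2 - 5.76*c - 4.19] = 51.12*c^2 + 24.54*c + 3.96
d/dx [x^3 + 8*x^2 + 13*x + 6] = 3*x^2 + 16*x + 13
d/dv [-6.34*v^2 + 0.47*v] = 0.47 - 12.68*v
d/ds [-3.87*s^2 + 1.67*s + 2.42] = 1.67 - 7.74*s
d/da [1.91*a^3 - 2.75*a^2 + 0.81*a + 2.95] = 5.73*a^2 - 5.5*a + 0.81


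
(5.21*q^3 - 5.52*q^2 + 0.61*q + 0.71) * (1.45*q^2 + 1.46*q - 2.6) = 7.5545*q^5 - 0.3974*q^4 - 20.7207*q^3 + 16.2721*q^2 - 0.5494*q - 1.846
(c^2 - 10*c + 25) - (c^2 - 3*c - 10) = 35 - 7*c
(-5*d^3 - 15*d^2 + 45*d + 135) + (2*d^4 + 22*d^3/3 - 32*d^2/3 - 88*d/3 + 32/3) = 2*d^4 + 7*d^3/3 - 77*d^2/3 + 47*d/3 + 437/3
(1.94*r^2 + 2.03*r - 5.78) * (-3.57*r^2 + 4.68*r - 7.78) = -6.9258*r^4 + 1.8321*r^3 + 15.0418*r^2 - 42.8438*r + 44.9684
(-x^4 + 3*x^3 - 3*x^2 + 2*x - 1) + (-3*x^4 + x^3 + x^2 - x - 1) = -4*x^4 + 4*x^3 - 2*x^2 + x - 2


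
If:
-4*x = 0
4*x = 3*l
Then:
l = 0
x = 0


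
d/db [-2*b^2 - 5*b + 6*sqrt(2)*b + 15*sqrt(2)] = -4*b - 5 + 6*sqrt(2)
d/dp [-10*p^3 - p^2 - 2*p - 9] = -30*p^2 - 2*p - 2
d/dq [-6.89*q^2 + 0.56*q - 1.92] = 0.56 - 13.78*q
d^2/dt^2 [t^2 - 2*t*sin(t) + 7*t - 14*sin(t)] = 2*t*sin(t) + 14*sin(t) - 4*cos(t) + 2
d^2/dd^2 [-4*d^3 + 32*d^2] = 64 - 24*d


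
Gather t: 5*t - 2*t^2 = -2*t^2 + 5*t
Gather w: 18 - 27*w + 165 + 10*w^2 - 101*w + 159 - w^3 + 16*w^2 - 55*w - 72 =-w^3 + 26*w^2 - 183*w + 270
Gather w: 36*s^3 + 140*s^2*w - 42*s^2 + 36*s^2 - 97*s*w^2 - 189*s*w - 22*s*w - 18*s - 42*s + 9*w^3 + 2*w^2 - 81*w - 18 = 36*s^3 - 6*s^2 - 60*s + 9*w^3 + w^2*(2 - 97*s) + w*(140*s^2 - 211*s - 81) - 18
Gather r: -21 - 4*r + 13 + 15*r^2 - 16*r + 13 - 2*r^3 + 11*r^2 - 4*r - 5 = -2*r^3 + 26*r^2 - 24*r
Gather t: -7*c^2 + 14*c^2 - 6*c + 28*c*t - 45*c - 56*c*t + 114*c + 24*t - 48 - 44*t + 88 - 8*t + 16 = 7*c^2 + 63*c + t*(-28*c - 28) + 56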